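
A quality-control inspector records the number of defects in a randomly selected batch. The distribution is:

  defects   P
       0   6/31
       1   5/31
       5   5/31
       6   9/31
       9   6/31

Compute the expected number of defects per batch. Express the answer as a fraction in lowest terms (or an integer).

E[X] = (6/31)·0 + (5/31)·1 + (5/31)·5 + (9/31)·6 + (6/31)·9
     = 138/31

138/31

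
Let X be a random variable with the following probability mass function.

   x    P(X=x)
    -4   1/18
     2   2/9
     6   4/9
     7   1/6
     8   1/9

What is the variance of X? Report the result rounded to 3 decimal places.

8.608

E[X] = (1/18)·(-4) + (2/9)·2 + (4/9)·6 + (1/6)·7 + (1/9)·8 = 89/18
E[X²] = (1/18)·16 + (2/9)·4 + (4/9)·36 + (1/6)·49 + (1/9)·64 = 595/18
Var(X) = 595/18 − (89/18)² = 2789/324 ≈ 8.608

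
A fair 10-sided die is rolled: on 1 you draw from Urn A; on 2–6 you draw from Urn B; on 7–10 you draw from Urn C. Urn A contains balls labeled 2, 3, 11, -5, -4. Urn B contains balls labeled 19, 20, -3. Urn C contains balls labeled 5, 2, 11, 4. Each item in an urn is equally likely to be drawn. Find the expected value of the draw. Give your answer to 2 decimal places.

8.34

E[X | Urn A] = (2 + 3 + 11 − 5 − 4)/5 = 7/5
E[X | Urn B] = (19 + 20 − 3)/3 = 12
E[X | Urn C] = (5 + 2 + 11 + 4)/4 = 11/2
E[X] = (1/10)·7/5 + (1/2)·12 + (2/5)·11/2 = 417/50 ≈ 8.34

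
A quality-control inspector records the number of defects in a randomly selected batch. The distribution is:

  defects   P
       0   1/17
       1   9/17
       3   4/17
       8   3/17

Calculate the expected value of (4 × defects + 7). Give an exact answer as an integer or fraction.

E[4x+7] = (1/17)·7 + (9/17)·11 + (4/17)·19 + (3/17)·39
     = 299/17

299/17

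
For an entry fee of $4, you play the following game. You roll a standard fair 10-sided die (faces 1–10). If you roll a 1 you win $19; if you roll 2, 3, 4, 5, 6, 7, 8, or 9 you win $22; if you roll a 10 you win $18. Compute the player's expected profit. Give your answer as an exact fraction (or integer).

173/10 dollars

E[payout] = (1/10)·18 + (1/10)·19 + (4/5)·22 = 213/10
Expected profit = 213/10 − 4 = 173/10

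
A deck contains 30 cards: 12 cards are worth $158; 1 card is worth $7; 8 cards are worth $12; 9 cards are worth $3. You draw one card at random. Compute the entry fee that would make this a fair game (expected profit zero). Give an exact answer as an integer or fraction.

E[payout] = (12/30)·158 + (1/30)·7 + (8/30)·12 + (9/30)·3 = 1013/15
Fair fee = E[payout] = 1013/15

1013/15 dollars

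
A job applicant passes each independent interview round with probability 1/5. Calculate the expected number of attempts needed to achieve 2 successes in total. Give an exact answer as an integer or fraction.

10

By linearity (sum of 2 independent geometric waits), E[trials] = 2/p = 2/(1/5) = 10.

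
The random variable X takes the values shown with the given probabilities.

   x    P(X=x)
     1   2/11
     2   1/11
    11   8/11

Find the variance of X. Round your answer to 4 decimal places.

E[X] = (2/11)·1 + (1/11)·2 + (8/11)·11 = 92/11
E[X²] = (2/11)·1 + (1/11)·4 + (8/11)·121 = 974/11
Var(X) = 974/11 − (92/11)² = 2250/121 ≈ 18.5950

18.5950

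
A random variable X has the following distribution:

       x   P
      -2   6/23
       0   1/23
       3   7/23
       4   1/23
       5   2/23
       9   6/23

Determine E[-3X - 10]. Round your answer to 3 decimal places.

-20.043

E[-3x-10] = (6/23)·(-4) + (1/23)·(-10) + (7/23)·(-19) + (1/23)·(-22) + (2/23)·(-25) + (6/23)·(-37)
     = -461/23 ≈ -20.043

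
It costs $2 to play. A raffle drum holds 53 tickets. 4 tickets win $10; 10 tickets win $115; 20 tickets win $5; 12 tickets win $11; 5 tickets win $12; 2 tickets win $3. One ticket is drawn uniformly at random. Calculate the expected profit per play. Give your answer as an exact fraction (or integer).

1382/53 dollars

E[payout] = (4/53)·10 + (10/53)·115 + (20/53)·5 + (12/53)·11 + (5/53)·12 + (2/53)·3 = 1488/53
Expected profit = 1488/53 − 2 = 1382/53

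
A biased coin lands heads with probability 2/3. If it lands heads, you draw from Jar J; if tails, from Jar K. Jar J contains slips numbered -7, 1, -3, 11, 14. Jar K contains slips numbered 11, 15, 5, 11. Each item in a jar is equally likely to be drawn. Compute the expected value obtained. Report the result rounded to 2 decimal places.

E[X | Jar J] = (-7 + 1 − 3 + 11 + 14)/5 = 16/5
E[X | Jar K] = (11 + 15 + 5 + 11)/4 = 21/2
E[X] = (2/3)·16/5 + (1/3)·21/2 = 169/30 ≈ 5.63

5.63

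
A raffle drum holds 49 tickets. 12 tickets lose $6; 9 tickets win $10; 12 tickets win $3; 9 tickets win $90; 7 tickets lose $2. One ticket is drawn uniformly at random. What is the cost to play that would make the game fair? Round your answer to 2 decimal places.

$17.35

E[payout] = (12/49)·(-6) + (9/49)·10 + (12/49)·3 + (9/49)·90 + (7/49)·(-2) = 850/49
Fair fee = E[payout] = 850/49 ≈ $17.35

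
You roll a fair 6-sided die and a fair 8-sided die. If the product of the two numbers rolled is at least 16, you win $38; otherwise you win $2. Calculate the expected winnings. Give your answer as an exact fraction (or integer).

$17

E[payout] = (7/12)·2 + (5/12)·38 = 17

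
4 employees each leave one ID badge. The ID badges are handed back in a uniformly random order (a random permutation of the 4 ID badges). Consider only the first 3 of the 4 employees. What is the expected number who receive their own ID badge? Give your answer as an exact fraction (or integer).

Let Xᵢ = 1 if person i gets their own ID badge. For each i, P(Xᵢ=1) = 1/4.
By linearity of expectation, E[X₁+…+X_3] = 3·(1/4) = 3/4.

3/4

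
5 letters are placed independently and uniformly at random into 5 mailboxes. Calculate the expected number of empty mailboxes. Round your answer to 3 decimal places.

Let Xⱼ=1 if mailbox j is empty. P(Xⱼ=1) = ((5-1)/5)^5 = 1024/3125.
By linearity, E[#empty] = 5·1024/3125 = 1024/625.
≈ 1.638

1.638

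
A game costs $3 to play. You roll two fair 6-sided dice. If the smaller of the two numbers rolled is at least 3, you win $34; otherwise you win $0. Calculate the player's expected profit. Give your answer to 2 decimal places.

$12.11

E[payout] = (5/9)·0 + (4/9)·34 = 136/9
Expected profit = 136/9 − 3 = 109/9 ≈ $12.11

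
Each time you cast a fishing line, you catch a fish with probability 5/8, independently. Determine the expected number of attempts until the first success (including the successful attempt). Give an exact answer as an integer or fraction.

8/5

For a geometric distribution, E[trials] = 1/p = 1/(5/8) = 8/5.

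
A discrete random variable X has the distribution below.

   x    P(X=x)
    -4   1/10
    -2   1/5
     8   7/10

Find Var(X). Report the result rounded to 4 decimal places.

24.1600

E[X] = (1/10)·(-4) + (1/5)·(-2) + (7/10)·8 = 24/5
E[X²] = (1/10)·16 + (1/5)·4 + (7/10)·64 = 236/5
Var(X) = 236/5 − (24/5)² = 604/25 ≈ 24.1600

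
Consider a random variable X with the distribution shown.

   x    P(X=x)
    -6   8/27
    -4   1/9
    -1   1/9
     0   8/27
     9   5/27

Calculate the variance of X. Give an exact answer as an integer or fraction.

244/9

E[X] = (8/27)·(-6) + (1/9)·(-4) + (1/9)·(-1) + (8/27)·0 + (5/27)·9 = -2/3
E[X²] = (8/27)·36 + (1/9)·16 + (1/9)·1 + (8/27)·0 + (5/27)·81 = 248/9
Var(X) = 248/9 − (-2/3)² = 244/9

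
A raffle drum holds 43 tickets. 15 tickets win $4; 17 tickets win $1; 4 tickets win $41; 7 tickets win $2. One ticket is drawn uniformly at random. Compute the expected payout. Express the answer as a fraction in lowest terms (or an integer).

E[payout] = (15/43)·4 + (17/43)·1 + (4/43)·41 + (7/43)·2 = 255/43

255/43 dollars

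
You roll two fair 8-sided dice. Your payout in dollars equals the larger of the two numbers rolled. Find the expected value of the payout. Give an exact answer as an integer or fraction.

93/16 dollars

Distribution of the larger of the two numbers rolled: 1 w.p. 1/64, 2 w.p. 3/64, 3 w.p. 5/64, 4 w.p. 7/64, 5 w.p. 9/64, 6 w.p. 11/64, …
E[payout] = (1/64)·1 + (3/64)·2 + (5/64)·3 + (7/64)·4 + (9/64)·5 + (11/64)·6 + (13/64)·7 + (15/64)·8 = 93/16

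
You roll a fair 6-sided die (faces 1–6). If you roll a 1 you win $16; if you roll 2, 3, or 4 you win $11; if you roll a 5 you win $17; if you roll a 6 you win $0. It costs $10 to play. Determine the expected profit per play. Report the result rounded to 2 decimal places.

E[payout] = (1/6)·0 + (1/2)·11 + (1/6)·16 + (1/6)·17 = 11
Expected profit = 11 − 10 = 1 ≈ $1.00

$1.00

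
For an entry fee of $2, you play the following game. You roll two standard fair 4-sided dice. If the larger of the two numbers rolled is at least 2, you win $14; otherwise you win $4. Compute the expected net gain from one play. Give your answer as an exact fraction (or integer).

E[payout] = (1/16)·4 + (15/16)·14 = 107/8
Expected profit = 107/8 − 2 = 91/8

91/8 dollars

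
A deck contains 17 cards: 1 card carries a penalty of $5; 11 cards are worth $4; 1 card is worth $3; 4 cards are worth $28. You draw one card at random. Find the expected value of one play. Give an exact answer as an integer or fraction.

E[payout] = (1/17)·(-5) + (11/17)·4 + (1/17)·3 + (4/17)·28 = 154/17

154/17 dollars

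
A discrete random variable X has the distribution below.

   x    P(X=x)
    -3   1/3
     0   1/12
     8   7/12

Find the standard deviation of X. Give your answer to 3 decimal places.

5.185

E[X] = 11/3, E[X²] = 121/3
Var(X) = E[X²] − (E[X])² = 121/3 − 121/9 = 242/9
SD(X) = √(242/9) ≈ 5.185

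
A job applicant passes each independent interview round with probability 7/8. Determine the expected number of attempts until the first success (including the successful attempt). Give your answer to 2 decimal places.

For a geometric distribution, E[trials] = 1/p = 1/(7/8) = 8/7.
≈ 1.14

1.14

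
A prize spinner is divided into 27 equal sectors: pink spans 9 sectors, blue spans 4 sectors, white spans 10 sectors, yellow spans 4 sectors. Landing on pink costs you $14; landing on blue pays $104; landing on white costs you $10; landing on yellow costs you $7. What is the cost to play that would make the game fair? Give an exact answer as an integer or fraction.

E[payout] = (9/27)·(-14) + (4/27)·104 + (10/27)·(-10) + (4/27)·(-7) = 6
Fair fee = E[payout] = 6

$6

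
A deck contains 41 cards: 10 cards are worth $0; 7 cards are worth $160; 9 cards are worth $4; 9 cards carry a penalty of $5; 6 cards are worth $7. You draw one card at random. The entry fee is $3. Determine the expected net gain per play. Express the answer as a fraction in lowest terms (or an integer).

1030/41 dollars

E[payout] = (10/41)·0 + (7/41)·160 + (9/41)·4 + (9/41)·(-5) + (6/41)·7 = 1153/41
Expected profit = 1153/41 − 3 = 1030/41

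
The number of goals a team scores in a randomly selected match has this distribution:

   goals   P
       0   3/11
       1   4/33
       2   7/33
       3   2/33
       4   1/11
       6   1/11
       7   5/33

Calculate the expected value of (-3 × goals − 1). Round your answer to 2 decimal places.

-9.09

E[-3x-1] = (3/11)·(-1) + (4/33)·(-4) + (7/33)·(-7) + (2/33)·(-10) + (1/11)·(-13) + (1/11)·(-19) + (5/33)·(-22)
     = -100/11 ≈ -9.09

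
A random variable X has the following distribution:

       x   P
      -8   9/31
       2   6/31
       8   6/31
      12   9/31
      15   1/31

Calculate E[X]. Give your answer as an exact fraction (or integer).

E[X] = (9/31)·(-8) + (6/31)·2 + (6/31)·8 + (9/31)·12 + (1/31)·15
     = 111/31

111/31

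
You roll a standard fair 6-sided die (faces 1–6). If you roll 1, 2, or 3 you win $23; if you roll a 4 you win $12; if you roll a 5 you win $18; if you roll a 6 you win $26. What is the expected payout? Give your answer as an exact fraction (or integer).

E[payout] = (1/6)·12 + (1/6)·18 + (1/2)·23 + (1/6)·26 = 125/6

125/6 dollars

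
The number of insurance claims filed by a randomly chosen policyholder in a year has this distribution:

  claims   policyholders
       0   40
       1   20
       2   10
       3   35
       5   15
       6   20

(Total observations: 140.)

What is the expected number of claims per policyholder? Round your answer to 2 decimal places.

Total = 140, so P(claims=0) = 40/140, etc.
E[X] = (2/7)·0 + (1/7)·1 + (1/14)·2 + (1/4)·3 + (3/28)·5 + (1/7)·6
     = 17/7 ≈ 2.43

2.43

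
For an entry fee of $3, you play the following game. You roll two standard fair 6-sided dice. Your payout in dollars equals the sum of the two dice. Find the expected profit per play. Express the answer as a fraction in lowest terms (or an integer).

Distribution of the sum of the two dice: 2 w.p. 1/36, 3 w.p. 1/18, 4 w.p. 1/12, 5 w.p. 1/9, 6 w.p. 5/36, 7 w.p. 1/6, …
E[payout] = (1/36)·2 + (1/18)·3 + (1/12)·4 + (1/9)·5 + (5/36)·6 + (1/6)·7 + (5/36)·8 + (1/9)·9 + (1/12)·10 + (1/18)·11 + (1/36)·12 = 7
Expected profit = 7 − 3 = 4

$4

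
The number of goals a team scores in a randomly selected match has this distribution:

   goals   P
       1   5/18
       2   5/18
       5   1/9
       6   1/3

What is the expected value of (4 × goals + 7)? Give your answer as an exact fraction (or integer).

185/9

E[4x+7] = (5/18)·11 + (5/18)·15 + (1/9)·27 + (1/3)·31
     = 185/9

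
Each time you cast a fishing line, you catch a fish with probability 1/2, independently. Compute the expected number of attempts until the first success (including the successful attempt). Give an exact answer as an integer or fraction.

For a geometric distribution, E[trials] = 1/p = 1/(1/2) = 2.

2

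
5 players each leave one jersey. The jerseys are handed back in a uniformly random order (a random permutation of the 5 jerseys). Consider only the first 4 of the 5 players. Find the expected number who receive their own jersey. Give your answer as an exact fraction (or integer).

Let Xᵢ = 1 if person i gets their own jersey. For each i, P(Xᵢ=1) = 1/5.
By linearity of expectation, E[X₁+…+X_4] = 4·(1/5) = 4/5.

4/5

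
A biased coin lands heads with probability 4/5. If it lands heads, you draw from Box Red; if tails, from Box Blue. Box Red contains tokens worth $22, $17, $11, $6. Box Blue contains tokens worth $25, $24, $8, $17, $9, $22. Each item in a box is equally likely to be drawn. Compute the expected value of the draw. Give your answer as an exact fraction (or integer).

E[X | Box Red] = (22 + 17 + 11 + 6)/4 = 14
E[X | Box Blue] = (25 + 24 + 8 + 17 + 9 + 22)/6 = 35/2
E[X] = (4/5)·14 + (1/5)·35/2 = 147/10

147/10 dollars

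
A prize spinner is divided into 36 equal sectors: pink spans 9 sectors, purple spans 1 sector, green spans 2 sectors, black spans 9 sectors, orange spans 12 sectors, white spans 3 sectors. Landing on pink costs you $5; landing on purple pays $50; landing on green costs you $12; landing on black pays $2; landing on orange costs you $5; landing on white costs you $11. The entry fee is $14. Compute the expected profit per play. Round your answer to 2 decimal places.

E[payout] = (9/36)·(-5) + (1/36)·50 + (2/36)·(-12) + (9/36)·2 + (12/36)·(-5) + (3/36)·(-11) = -47/18
Expected profit = -47/18 − 14 = -299/18 ≈ -$16.61

-$16.61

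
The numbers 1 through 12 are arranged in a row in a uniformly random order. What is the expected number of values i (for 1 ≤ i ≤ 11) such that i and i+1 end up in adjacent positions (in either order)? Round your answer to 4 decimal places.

1.8333

For each i ∈ {1,…,11}, let Xᵢ = 1 if i and i+1 are adjacent. P(Xᵢ=1) = 2·(12−1)!/12! = 2/12.
By linearity, E[ΣXᵢ] = (11)·(2/12) = 11/6.
≈ 1.8333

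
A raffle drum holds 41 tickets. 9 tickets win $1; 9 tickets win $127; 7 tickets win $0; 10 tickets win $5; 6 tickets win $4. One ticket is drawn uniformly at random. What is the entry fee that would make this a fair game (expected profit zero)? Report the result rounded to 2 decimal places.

$29.90

E[payout] = (9/41)·1 + (9/41)·127 + (7/41)·0 + (10/41)·5 + (6/41)·4 = 1226/41
Fair fee = E[payout] = 1226/41 ≈ $29.90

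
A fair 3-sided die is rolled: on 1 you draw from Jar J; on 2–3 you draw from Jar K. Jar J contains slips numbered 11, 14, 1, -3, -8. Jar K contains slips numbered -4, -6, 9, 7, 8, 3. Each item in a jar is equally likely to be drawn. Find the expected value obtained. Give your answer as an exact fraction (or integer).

E[X | Jar J] = (11 + 14 + 1 − 3 − 8)/5 = 3
E[X | Jar K] = (-4 − 6 + 9 + 7 + 8 + 3)/6 = 17/6
E[X] = (1/3)·3 + (2/3)·17/6 = 26/9

26/9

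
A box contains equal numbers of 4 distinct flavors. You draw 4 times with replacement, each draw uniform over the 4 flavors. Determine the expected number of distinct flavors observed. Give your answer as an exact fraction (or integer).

175/64

Let Xⱼ=1 if type j appears at least once. P(Xⱼ=1) = 1 − ((4−1)/4)^4 = 175/256.
E[#distinct] = 4·175/256 = 175/64.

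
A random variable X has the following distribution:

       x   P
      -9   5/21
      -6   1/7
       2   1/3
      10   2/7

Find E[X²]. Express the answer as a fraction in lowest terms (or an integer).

163/3

E[X²] = (5/21)·81 + (1/7)·36 + (1/3)·4 + (2/7)·100
     = 163/3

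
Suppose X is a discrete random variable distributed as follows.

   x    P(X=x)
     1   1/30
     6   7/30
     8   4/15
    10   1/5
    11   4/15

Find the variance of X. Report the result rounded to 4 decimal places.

5.5167

E[X] = (1/30)·1 + (7/30)·6 + (4/15)·8 + (1/5)·10 + (4/15)·11 = 17/2
E[X²] = (1/30)·1 + (7/30)·36 + (4/15)·64 + (1/5)·100 + (4/15)·121 = 2333/30
Var(X) = 2333/30 − (17/2)² = 331/60 ≈ 5.5167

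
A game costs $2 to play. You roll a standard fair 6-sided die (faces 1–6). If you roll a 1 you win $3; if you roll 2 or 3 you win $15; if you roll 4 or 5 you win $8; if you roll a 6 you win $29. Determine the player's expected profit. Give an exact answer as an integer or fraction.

$11

E[payout] = (1/6)·3 + (1/3)·8 + (1/3)·15 + (1/6)·29 = 13
Expected profit = 13 − 2 = 11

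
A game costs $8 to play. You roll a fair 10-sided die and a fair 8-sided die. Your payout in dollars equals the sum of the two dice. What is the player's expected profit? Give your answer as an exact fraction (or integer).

$2

Distribution of the sum of the two dice: 2 w.p. 1/80, 3 w.p. 1/40, 4 w.p. 3/80, 5 w.p. 1/20, 6 w.p. 1/16, 7 w.p. 3/40, …
E[payout] = (1/80)·2 + (1/40)·3 + (3/80)·4 + (1/20)·5 + (1/16)·6 + (3/40)·7 + (7/80)·8 + (1/10)·9 + (1/10)·10 + (1/10)·11 + (7/80)·12 + (3/40)·13 + (1/16)·14 + (1/20)·15 + (3/80)·16 + (1/40)·17 + (1/80)·18 = 10
Expected profit = 10 − 8 = 2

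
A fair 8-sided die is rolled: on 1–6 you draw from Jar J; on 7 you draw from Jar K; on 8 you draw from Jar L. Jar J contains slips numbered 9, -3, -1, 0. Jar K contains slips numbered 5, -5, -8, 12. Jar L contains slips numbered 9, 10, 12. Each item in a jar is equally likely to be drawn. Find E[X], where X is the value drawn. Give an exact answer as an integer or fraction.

E[X | Jar J] = (9 − 3 − 1 + 0)/4 = 5/4
E[X | Jar K] = (5 − 5 − 8 + 12)/4 = 1
E[X | Jar L] = (9 + 10 + 12)/3 = 31/3
E[X] = (3/4)·5/4 + (1/8)·1 + (1/8)·31/3 = 113/48

113/48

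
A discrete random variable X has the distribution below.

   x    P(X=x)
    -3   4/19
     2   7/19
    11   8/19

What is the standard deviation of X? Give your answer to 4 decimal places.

E[X] = 90/19, E[X²] = 1032/19
Var(X) = E[X²] − (E[X])² = 1032/19 − 8100/361 = 11508/361
SD(X) = √(11508/361) ≈ 5.6461

5.6461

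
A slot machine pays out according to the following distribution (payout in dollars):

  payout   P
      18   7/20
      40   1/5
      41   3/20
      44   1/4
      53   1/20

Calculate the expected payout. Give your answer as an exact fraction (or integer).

E[X] = (7/20)·18 + (1/5)·40 + (3/20)·41 + (1/4)·44 + (1/20)·53
     = 341/10

341/10 dollars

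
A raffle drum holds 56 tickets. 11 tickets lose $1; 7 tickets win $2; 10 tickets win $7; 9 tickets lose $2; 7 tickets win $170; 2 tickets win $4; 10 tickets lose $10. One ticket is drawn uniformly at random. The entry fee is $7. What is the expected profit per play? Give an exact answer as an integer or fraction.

761/56 dollars

E[payout] = (11/56)·(-1) + (7/56)·2 + (10/56)·7 + (9/56)·(-2) + (7/56)·170 + (2/56)·4 + (10/56)·(-10) = 1153/56
Expected profit = 1153/56 − 7 = 761/56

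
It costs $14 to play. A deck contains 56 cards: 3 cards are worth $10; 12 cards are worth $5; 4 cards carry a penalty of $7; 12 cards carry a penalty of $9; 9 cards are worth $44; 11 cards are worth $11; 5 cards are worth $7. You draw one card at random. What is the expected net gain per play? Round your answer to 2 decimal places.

E[payout] = (3/56)·10 + (12/56)·5 + (4/56)·(-7) + (12/56)·(-9) + (9/56)·44 + (11/56)·11 + (5/56)·7 = 253/28
Expected profit = 253/28 − 14 = -139/28 ≈ -$4.96

-$4.96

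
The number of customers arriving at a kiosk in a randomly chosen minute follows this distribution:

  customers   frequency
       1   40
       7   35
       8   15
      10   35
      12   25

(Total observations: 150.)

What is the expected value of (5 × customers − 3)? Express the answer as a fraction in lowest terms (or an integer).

193/6

Total = 150, so P(customers=1) = 40/150, etc.
E[5x-3] = (4/15)·2 + (7/30)·32 + (1/10)·37 + (7/30)·47 + (1/6)·57
     = 193/6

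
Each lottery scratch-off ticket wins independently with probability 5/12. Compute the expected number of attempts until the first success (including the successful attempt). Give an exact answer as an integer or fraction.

12/5

For a geometric distribution, E[trials] = 1/p = 1/(5/12) = 12/5.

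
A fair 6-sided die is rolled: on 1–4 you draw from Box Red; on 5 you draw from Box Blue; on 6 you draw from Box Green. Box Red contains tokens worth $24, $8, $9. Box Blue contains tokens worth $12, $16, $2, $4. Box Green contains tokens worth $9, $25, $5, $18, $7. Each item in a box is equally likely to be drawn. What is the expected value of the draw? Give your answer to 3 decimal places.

E[X | Box Red] = (24 + 8 + 9)/3 = 41/3
E[X | Box Blue] = (12 + 16 + 2 + 4)/4 = 17/2
E[X | Box Green] = (9 + 25 + 5 + 18 + 7)/5 = 64/5
E[X] = (2/3)·41/3 + (1/6)·17/2 + (1/6)·64/5 = 2279/180 ≈ 12.661

$12.661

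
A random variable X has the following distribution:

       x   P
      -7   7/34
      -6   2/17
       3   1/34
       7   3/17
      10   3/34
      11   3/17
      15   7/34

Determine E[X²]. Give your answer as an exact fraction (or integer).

3391/34

E[X²] = (7/34)·49 + (2/17)·36 + (1/34)·9 + (3/17)·49 + (3/34)·100 + (3/17)·121 + (7/34)·225
     = 3391/34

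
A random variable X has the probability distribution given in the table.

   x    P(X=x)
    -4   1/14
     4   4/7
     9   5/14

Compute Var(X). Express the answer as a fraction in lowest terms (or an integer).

E[X] = (1/14)·(-4) + (4/7)·4 + (5/14)·9 = 73/14
E[X²] = (1/14)·16 + (4/7)·16 + (5/14)·81 = 549/14
Var(X) = 549/14 − (73/14)² = 2357/196

2357/196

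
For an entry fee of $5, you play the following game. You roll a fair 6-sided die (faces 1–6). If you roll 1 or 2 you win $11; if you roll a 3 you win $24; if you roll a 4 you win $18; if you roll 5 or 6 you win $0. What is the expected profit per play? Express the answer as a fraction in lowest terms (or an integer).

E[payout] = (1/3)·0 + (1/3)·11 + (1/6)·18 + (1/6)·24 = 32/3
Expected profit = 32/3 − 5 = 17/3

17/3 dollars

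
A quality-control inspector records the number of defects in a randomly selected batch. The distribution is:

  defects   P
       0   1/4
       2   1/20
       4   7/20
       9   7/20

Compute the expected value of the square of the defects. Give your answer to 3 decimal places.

E[X²] = (1/4)·0 + (1/20)·4 + (7/20)·16 + (7/20)·81
     = 683/20 ≈ 34.150

34.150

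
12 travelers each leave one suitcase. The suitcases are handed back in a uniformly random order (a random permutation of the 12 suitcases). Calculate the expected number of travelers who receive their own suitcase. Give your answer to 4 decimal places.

1.0000

Let Xᵢ = 1 if person i gets their own suitcase. For each i, P(Xᵢ=1) = 1/12.
By linearity of expectation, E[X₁+…+X_12] = 12·(1/12) = 1.
≈ 1.0000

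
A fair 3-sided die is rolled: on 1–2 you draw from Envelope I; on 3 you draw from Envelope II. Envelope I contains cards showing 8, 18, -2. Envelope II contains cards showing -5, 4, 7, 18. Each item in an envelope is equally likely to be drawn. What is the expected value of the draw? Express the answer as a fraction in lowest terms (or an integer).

E[X | Envelope I] = (8 + 18 − 2)/3 = 8
E[X | Envelope II] = (-5 + 4 + 7 + 18)/4 = 6
E[X] = (2/3)·8 + (1/3)·6 = 22/3

22/3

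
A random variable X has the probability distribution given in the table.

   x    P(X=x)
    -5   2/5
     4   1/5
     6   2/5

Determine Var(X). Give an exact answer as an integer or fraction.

654/25

E[X] = (2/5)·(-5) + (1/5)·4 + (2/5)·6 = 6/5
E[X²] = (2/5)·25 + (1/5)·16 + (2/5)·36 = 138/5
Var(X) = 138/5 − (6/5)² = 654/25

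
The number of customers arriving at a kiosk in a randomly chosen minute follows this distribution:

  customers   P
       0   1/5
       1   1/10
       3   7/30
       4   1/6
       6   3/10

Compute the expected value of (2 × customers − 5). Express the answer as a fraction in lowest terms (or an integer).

23/15

E[2x-5] = (1/5)·(-5) + (1/10)·(-3) + (7/30)·1 + (1/6)·3 + (3/10)·7
     = 23/15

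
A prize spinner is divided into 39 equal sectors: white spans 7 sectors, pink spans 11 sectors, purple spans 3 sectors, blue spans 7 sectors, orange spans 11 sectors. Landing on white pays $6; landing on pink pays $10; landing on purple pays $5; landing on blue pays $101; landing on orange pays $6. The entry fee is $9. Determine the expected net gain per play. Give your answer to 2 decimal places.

$15.10

E[payout] = (7/39)·6 + (11/39)·10 + (3/39)·5 + (7/39)·101 + (11/39)·6 = 940/39
Expected profit = 940/39 − 9 = 589/39 ≈ $15.10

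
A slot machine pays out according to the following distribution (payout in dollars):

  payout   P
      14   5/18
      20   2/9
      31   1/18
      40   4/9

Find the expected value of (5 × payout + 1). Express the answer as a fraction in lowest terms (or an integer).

841/6

E[5x+1] = (5/18)·71 + (2/9)·101 + (1/18)·156 + (4/9)·201
     = 841/6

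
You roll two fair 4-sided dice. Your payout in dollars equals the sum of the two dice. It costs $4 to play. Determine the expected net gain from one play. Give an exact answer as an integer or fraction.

$1

Distribution of the sum of the two dice: 2 w.p. 1/16, 3 w.p. 1/8, 4 w.p. 3/16, 5 w.p. 1/4, 6 w.p. 3/16, 7 w.p. 1/8, …
E[payout] = (1/16)·2 + (1/8)·3 + (3/16)·4 + (1/4)·5 + (3/16)·6 + (1/8)·7 + (1/16)·8 = 5
Expected profit = 5 − 4 = 1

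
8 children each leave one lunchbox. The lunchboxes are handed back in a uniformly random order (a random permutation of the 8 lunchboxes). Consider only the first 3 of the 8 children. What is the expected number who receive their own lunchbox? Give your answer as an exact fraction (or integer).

Let Xᵢ = 1 if person i gets their own lunchbox. For each i, P(Xᵢ=1) = 1/8.
By linearity of expectation, E[X₁+…+X_3] = 3·(1/8) = 3/8.

3/8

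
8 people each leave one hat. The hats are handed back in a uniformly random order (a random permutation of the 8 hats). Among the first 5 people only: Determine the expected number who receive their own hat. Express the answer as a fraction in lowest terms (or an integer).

5/8

Let Xᵢ = 1 if person i gets their own hat. For each i, P(Xᵢ=1) = 1/8.
By linearity of expectation, E[X₁+…+X_5] = 5·(1/8) = 5/8.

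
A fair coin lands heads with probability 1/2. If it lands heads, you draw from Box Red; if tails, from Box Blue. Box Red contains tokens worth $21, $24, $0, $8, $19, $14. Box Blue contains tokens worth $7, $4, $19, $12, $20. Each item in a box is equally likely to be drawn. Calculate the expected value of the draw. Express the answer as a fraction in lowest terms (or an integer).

401/30 dollars

E[X | Box Red] = (21 + 24 + 0 + 8 + 19 + 14)/6 = 43/3
E[X | Box Blue] = (7 + 4 + 19 + 12 + 20)/5 = 62/5
E[X] = (1/2)·43/3 + (1/2)·62/5 = 401/30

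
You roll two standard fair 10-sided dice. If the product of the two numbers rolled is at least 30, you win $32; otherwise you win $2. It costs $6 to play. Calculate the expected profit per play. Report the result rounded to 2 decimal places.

$8.90

E[payout] = (57/100)·2 + (43/100)·32 = 149/10
Expected profit = 149/10 − 6 = 89/10 ≈ $8.90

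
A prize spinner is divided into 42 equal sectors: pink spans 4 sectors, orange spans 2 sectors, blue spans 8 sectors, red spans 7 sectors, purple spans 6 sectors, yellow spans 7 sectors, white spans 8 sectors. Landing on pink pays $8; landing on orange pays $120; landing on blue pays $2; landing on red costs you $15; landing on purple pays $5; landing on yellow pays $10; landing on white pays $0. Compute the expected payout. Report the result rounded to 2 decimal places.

E[payout] = (4/42)·8 + (2/42)·120 + (8/42)·2 + (7/42)·(-15) + (6/42)·5 + (7/42)·10 + (8/42)·0 = 283/42
≈ $6.74

$6.74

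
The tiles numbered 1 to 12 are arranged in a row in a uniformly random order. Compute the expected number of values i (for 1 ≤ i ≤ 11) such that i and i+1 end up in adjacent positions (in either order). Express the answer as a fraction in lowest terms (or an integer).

For each i ∈ {1,…,11}, let Xᵢ = 1 if i and i+1 are adjacent. P(Xᵢ=1) = 2·(12−1)!/12! = 2/12.
By linearity, E[ΣXᵢ] = (11)·(2/12) = 11/6.

11/6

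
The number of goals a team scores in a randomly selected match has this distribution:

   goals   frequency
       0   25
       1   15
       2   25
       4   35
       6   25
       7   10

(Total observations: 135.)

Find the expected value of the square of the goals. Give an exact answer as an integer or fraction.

Total = 135, so P(goals=0) = 25/135, etc.
E[X²] = (5/27)·0 + (1/9)·1 + (5/27)·4 + (7/27)·16 + (5/27)·36 + (2/27)·49
     = 413/27

413/27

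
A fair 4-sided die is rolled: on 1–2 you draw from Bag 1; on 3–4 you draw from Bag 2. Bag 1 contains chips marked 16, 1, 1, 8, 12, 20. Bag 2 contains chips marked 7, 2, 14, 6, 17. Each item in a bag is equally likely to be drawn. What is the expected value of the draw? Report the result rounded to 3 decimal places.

E[X | Bag 1] = (16 + 1 + 1 + 8 + 12 + 20)/6 = 29/3
E[X | Bag 2] = (7 + 2 + 14 + 6 + 17)/5 = 46/5
E[X] = (1/2)·29/3 + (1/2)·46/5 = 283/30 ≈ 9.433

9.433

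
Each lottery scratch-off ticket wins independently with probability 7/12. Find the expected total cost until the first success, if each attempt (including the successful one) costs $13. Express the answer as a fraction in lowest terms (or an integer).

156/7 dollars

E[#attempts] = 1/p = 12/7; E[cost] = 13·12/7 = 156/7.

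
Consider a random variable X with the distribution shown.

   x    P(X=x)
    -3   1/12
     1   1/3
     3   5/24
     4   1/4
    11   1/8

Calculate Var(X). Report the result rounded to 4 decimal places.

12.5764

E[X] = (1/12)·(-3) + (1/3)·1 + (5/24)·3 + (1/4)·4 + (1/8)·11 = 37/12
E[X²] = (1/12)·9 + (1/3)·1 + (5/24)·9 + (1/4)·16 + (1/8)·121 = 265/12
Var(X) = 265/12 − (37/12)² = 1811/144 ≈ 12.5764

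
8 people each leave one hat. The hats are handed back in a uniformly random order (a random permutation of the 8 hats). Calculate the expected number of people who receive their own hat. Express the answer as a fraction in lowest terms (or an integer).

Let Xᵢ = 1 if person i gets their own hat. For each i, P(Xᵢ=1) = 1/8.
By linearity of expectation, E[X₁+…+X_8] = 8·(1/8) = 1.

1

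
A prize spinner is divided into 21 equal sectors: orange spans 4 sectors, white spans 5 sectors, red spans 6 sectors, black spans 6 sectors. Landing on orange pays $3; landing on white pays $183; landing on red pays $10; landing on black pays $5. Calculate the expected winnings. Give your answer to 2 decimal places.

E[payout] = (4/21)·3 + (5/21)·183 + (6/21)·10 + (6/21)·5 = 339/7
≈ $48.43

$48.43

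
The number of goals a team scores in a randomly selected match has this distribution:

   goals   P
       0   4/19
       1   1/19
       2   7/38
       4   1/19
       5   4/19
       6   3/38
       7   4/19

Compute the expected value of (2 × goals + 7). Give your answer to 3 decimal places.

E[2x+7] = (4/19)·7 + (1/19)·9 + (7/38)·11 + (1/19)·15 + (4/19)·17 + (3/38)·19 + (4/19)·21
     = 271/19 ≈ 14.263

14.263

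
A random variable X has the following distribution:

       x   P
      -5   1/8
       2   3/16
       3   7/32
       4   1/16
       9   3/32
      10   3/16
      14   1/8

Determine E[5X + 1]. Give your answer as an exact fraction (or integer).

E[5x+1] = (1/8)·(-24) + (3/16)·11 + (7/32)·16 + (1/16)·21 + (3/32)·46 + (3/16)·51 + (1/8)·71
     = 213/8

213/8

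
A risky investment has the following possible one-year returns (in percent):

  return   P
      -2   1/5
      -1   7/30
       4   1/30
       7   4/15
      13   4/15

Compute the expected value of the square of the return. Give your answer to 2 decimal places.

59.70

E[X²] = (1/5)·4 + (7/30)·1 + (1/30)·16 + (4/15)·49 + (4/15)·169
     = 597/10 ≈ 59.70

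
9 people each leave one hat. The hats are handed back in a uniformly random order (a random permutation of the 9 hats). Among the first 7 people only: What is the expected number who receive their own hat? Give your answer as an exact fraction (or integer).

Let Xᵢ = 1 if person i gets their own hat. For each i, P(Xᵢ=1) = 1/9.
By linearity of expectation, E[X₁+…+X_7] = 7·(1/9) = 7/9.

7/9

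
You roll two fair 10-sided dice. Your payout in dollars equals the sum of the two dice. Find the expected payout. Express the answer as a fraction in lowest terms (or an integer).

$11

Distribution of the sum of the two dice: 2 w.p. 1/100, 3 w.p. 1/50, 4 w.p. 3/100, 5 w.p. 1/25, 6 w.p. 1/20, 7 w.p. 3/50, …
E[payout] = (1/100)·2 + (1/50)·3 + (3/100)·4 + (1/25)·5 + (1/20)·6 + (3/50)·7 + (7/100)·8 + (2/25)·9 + (9/100)·10 + (1/10)·11 + (9/100)·12 + (2/25)·13 + (7/100)·14 + (3/50)·15 + (1/20)·16 + (1/25)·17 + (3/100)·18 + (1/50)·19 + (1/100)·20 = 11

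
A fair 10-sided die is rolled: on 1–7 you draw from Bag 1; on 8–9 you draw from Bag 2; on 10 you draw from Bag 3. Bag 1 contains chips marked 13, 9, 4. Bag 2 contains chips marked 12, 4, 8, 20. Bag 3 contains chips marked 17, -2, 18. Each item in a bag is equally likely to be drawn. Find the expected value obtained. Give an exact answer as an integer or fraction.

E[X | Bag 1] = (13 + 9 + 4)/3 = 26/3
E[X | Bag 2] = (12 + 4 + 8 + 20)/4 = 11
E[X | Bag 3] = (17 − 2 + 18)/3 = 11
E[X] = (7/10)·26/3 + (1/5)·11 + (1/10)·11 = 281/30

281/30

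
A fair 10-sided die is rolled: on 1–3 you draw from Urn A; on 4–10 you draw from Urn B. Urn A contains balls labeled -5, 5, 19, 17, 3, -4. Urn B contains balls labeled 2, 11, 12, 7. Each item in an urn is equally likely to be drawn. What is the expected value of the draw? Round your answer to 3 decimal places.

E[X | Urn A] = (-5 + 5 + 19 + 17 + 3 − 4)/6 = 35/6
E[X | Urn B] = (2 + 11 + 12 + 7)/4 = 8
E[X] = (3/10)·35/6 + (7/10)·8 = 147/20 ≈ 7.350

7.350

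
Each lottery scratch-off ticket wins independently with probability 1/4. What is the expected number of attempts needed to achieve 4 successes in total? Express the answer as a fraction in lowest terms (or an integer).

16

By linearity (sum of 4 independent geometric waits), E[trials] = 4/p = 4/(1/4) = 16.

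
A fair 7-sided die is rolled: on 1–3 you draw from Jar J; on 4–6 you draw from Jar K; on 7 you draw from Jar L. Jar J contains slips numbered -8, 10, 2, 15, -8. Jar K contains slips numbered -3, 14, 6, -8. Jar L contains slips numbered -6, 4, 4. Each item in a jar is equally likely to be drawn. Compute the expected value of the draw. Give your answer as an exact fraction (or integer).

841/420

E[X | Jar J] = (-8 + 10 + 2 + 15 − 8)/5 = 11/5
E[X | Jar K] = (-3 + 14 + 6 − 8)/4 = 9/4
E[X | Jar L] = (-6 + 4 + 4)/3 = 2/3
E[X] = (3/7)·11/5 + (3/7)·9/4 + (1/7)·2/3 = 841/420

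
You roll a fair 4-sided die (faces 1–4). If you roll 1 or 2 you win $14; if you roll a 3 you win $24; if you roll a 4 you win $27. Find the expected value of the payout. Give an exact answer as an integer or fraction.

79/4 dollars

E[payout] = (1/2)·14 + (1/4)·24 + (1/4)·27 = 79/4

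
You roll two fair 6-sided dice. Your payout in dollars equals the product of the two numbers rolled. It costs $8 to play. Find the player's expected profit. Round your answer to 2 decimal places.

Distribution of the product of the two numbers rolled: 1 w.p. 1/36, 2 w.p. 1/18, 3 w.p. 1/18, 4 w.p. 1/12, 5 w.p. 1/18, 6 w.p. 1/9, …
E[payout] = (1/36)·1 + (1/18)·2 + (1/18)·3 + (1/12)·4 + (1/18)·5 + (1/9)·6 + (1/18)·8 + (1/36)·9 + (1/18)·10 + (1/9)·12 + (1/18)·15 + (1/36)·16 + (1/18)·18 + (1/18)·20 + (1/18)·24 + (1/36)·25 + (1/18)·30 + (1/36)·36 = 49/4
Expected profit = 49/4 − 8 = 17/4 ≈ $4.25

$4.25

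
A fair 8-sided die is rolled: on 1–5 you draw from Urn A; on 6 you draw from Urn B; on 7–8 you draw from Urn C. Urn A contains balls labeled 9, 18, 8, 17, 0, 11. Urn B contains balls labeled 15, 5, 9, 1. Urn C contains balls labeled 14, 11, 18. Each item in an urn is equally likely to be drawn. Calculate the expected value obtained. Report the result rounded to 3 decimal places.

11.083

E[X | Urn A] = (9 + 18 + 8 + 17 + 0 + 11)/6 = 21/2
E[X | Urn B] = (15 + 5 + 9 + 1)/4 = 15/2
E[X | Urn C] = (14 + 11 + 18)/3 = 43/3
E[X] = (5/8)·21/2 + (1/8)·15/2 + (1/4)·43/3 = 133/12 ≈ 11.083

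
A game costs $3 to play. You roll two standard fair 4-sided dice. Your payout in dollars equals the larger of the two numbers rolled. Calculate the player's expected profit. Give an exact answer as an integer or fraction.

Distribution of the larger of the two numbers rolled: 1 w.p. 1/16, 2 w.p. 3/16, 3 w.p. 5/16, 4 w.p. 7/16
E[payout] = (1/16)·1 + (3/16)·2 + (5/16)·3 + (7/16)·4 = 25/8
Expected profit = 25/8 − 3 = 1/8

1/8 dollars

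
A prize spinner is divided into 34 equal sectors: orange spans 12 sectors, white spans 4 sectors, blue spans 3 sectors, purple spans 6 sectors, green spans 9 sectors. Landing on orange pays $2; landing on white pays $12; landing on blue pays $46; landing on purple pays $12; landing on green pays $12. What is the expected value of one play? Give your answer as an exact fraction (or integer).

E[payout] = (12/34)·2 + (4/34)·12 + (3/34)·46 + (6/34)·12 + (9/34)·12 = 195/17

195/17 dollars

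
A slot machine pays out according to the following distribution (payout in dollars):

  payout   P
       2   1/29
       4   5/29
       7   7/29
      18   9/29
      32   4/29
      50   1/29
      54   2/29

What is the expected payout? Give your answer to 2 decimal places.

E[X] = (1/29)·2 + (5/29)·4 + (7/29)·7 + (9/29)·18 + (4/29)·32 + (1/29)·50 + (2/29)·54
     = 519/29 ≈ 17.90

$17.90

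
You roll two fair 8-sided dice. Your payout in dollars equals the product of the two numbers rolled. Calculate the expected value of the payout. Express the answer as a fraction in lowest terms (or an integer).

81/4 dollars

Distribution of the product of the two numbers rolled: 1 w.p. 1/64, 2 w.p. 1/32, 3 w.p. 1/32, 4 w.p. 3/64, 5 w.p. 1/32, 6 w.p. 1/16, …
E[payout] = (1/64)·1 + (1/32)·2 + (1/32)·3 + (3/64)·4 + (1/32)·5 + (1/16)·6 + (1/32)·7 + (1/16)·8 + (1/64)·9 + (1/32)·10 + (1/16)·12 + (1/32)·14 + (1/32)·15 + (3/64)·16 + (1/32)·18 + (1/32)·20 + (1/32)·21 + (1/16)·24 + (1/64)·25 + (1/32)·28 + (1/32)·30 + (1/32)·32 + (1/32)·35 + (1/64)·36 + (1/32)·40 + (1/32)·42 + (1/32)·48 + (1/64)·49 + (1/32)·56 + (1/64)·64 = 81/4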